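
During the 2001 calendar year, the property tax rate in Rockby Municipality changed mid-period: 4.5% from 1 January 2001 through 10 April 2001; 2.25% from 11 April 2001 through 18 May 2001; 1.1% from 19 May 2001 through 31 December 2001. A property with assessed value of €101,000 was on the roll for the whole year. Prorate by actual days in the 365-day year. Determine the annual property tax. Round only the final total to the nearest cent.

1 January – 10 April 2001: 100 days at 4.5% → €101,000 × 4.5% × 100/365 = €1,245.2055
11 April – 18 May 2001: 38 days at 2.25% → €101,000 × 2.25% × 38/365 = €236.5890
19 May – 31 December 2001: 227 days at 1.1% → €101,000 × 1.1% × 227/365 = €690.9507
Total = €2,172.7452

€2,172.75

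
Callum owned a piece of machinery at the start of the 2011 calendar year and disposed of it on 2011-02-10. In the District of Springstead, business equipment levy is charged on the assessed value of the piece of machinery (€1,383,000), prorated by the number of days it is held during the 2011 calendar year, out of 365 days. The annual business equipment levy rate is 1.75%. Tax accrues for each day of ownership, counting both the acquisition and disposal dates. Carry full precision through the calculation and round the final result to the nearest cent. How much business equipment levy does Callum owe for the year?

Days held (2011-01-01 to 2011-02-10): 41 out of 365
Tax = €1,383,000 × 1.75% × 41/365 = €2,718.6370

€2,718.64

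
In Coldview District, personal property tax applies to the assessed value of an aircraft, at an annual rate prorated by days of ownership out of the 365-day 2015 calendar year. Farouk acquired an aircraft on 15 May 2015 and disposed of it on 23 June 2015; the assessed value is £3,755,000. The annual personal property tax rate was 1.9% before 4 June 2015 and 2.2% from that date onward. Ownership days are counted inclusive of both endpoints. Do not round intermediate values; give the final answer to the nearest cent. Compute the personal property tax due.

£8,435.89

15 May – 3 June 2015: 20 days at 1.9% → £3,755,000 × 1.9% × 20/365 = £3,909.3151
4 June – 23 June 2015: 20 days at 2.2% → £3,755,000 × 2.2% × 20/365 = £4,526.5753
Total = £8,435.8904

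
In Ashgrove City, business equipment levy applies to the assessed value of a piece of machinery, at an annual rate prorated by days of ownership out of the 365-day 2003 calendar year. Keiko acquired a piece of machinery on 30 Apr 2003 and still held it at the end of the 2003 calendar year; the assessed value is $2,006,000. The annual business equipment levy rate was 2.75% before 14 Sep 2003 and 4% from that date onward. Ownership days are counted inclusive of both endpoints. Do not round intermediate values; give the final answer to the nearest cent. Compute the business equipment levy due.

$44,667.85

30 Apr – 13 Sep 2003: 137 days at 2.75% → $2,006,000 × 2.75% × 137/365 = $20,705.7671
14 Sep – 31 Dec 2003: 109 days at 4% → $2,006,000 × 4% × 109/365 = $23,962.0822
Total = $44,667.8493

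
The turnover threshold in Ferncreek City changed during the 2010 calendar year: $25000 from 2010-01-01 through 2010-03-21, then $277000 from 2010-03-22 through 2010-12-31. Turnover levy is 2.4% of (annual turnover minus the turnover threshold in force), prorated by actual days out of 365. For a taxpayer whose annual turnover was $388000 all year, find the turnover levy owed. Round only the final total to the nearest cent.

$3989.59

2010-01-01 to 2010-03-21: 80 days, exemption $25000 → ($388000 − $25000) × 2.4% × 80/365 = $1909.4795
2010-03-22 to 2010-12-31: 285 days, exemption $277000 → ($388000 − $277000) × 2.4% × 285/365 = $2080.1096
Total = $3989.5890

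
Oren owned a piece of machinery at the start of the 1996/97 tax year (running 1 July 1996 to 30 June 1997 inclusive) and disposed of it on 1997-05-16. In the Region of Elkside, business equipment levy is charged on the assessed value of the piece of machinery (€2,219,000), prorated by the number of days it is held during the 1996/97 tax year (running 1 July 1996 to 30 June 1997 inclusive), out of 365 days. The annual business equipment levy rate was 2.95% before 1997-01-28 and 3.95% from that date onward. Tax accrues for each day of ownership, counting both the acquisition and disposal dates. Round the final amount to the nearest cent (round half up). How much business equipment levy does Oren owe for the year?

1996-07-01 to 1997-01-27: 211 days at 2.95% → €2,219,000 × 2.95% × 211/365 = €37,841.5493
1997-01-28 to 1997-05-16: 109 days at 3.95% → €2,219,000 × 3.95% × 109/365 = €26,175.0808
Total = €64,016.6301

€64,016.63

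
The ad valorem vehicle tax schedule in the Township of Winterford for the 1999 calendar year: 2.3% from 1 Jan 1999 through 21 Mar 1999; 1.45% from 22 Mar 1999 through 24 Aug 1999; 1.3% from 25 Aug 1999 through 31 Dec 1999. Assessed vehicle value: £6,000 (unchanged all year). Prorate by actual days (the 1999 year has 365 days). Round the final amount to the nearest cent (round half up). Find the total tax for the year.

£95.00

1 Jan – 21 Mar 1999: 80 days at 2.3% → £6,000 × 2.3% × 80/365 = £30.2466
22 Mar – 24 Aug 1999: 156 days at 1.45% → £6,000 × 1.45% × 156/365 = £37.1836
25 Aug – 31 Dec 1999: 129 days at 1.3% → £6,000 × 1.3% × 129/365 = £27.5671
Total = £94.9973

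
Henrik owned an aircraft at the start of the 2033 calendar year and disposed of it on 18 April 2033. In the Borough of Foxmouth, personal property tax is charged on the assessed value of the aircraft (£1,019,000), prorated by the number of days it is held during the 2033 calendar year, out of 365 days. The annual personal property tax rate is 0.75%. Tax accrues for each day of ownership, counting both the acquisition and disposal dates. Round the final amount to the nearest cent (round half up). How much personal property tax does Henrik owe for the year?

£2,261.34

Days held (1 January – 18 April 2033): 108 out of 365
Tax = £1,019,000 × 0.75% × 108/365 = £2,261.3425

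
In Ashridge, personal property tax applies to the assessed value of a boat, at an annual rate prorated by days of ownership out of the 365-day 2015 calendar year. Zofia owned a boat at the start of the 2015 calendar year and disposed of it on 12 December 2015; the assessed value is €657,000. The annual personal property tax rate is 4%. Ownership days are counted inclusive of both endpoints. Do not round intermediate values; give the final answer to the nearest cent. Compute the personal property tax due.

Days held (1 January – 12 December 2015): 346 out of 365
Tax = €657,000 × 4% × 346/365 = €24,912.0000

€24,912.00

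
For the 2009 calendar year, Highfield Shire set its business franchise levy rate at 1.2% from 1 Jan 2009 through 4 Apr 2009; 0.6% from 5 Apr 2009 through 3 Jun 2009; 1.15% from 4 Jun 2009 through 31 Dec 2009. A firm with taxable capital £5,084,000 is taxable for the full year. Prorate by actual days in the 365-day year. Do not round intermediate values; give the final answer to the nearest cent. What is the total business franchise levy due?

£54,524.16

1 Jan – 4 Apr 2009: 94 days at 1.2% → £5,084,000 × 1.2% × 94/365 = £15,711.6493
5 Apr – 3 Jun 2009: 60 days at 0.6% → £5,084,000 × 0.6% × 60/365 = £5,014.3562
4 Jun – 31 Dec 2009: 211 days at 1.15% → £5,084,000 × 1.15% × 211/365 = £33,798.1534
Total = £54,524.1589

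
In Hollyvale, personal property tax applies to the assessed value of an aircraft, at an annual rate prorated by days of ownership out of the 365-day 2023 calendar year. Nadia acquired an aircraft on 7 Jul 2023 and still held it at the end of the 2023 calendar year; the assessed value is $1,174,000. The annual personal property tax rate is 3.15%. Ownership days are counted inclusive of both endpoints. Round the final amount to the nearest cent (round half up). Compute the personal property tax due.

$18,034.57

Days held (7 Jul – 31 Dec 2023): 178 out of 365
Tax = $1,174,000 × 3.15% × 178/365 = $18,034.5699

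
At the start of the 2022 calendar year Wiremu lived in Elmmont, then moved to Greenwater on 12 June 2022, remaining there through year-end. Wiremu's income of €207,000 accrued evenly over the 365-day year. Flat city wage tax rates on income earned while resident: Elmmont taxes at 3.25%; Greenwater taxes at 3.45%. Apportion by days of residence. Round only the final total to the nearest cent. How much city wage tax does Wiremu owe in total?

Elmmont, 1 January – 11 June 2022: 162 days → €207,000 × 3.25% × 162/365 = €2,985.9041
Greenwater, 12 June – 31 December 2022: 203 days → €207,000 × 3.45% × 203/365 = €3,971.8479
Total = €6,957.7521

€6,957.75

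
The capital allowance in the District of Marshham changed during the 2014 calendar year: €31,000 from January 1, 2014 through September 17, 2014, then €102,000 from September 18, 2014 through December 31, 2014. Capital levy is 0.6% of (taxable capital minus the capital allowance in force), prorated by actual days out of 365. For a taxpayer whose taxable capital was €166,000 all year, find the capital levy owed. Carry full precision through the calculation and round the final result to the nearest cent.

€687.45

January 1 – September 17, 2014: 260 days, exemption €31,000 → (€166,000 − €31,000) × 0.6% × 260/365 = €576.9863
September 18 – December 31, 2014: 105 days, exemption €102,000 → (€166,000 − €102,000) × 0.6% × 105/365 = €110.4658
Total = €687.4521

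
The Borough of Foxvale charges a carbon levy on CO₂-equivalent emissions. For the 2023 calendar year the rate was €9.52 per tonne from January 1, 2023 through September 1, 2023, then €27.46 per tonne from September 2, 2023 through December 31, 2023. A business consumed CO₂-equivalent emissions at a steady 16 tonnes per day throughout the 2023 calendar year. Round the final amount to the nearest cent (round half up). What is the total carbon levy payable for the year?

January 1 – September 1, 2023: 244 days × 16 tonnes/day = 3,904 tonnes at €9.52/tonne → €37166.08
September 2 – December 31, 2023: 121 days × 16 tonnes/day = 1,936 tonnes at €27.46/tonne → €53162.56

€90328.64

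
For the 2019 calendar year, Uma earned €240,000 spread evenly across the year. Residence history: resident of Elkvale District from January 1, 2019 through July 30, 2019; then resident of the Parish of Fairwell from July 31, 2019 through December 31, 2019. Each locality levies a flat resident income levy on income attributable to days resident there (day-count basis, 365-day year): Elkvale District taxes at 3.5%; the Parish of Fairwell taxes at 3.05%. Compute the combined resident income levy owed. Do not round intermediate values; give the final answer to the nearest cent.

Elkvale District, January 1 – July 30, 2019: 211 days → €240,000 × 3.5% × 211/365 = €4,855.8904
The Parish of Fairwell, July 31 – December 31, 2019: 154 days → €240,000 × 3.05% × 154/365 = €3,088.4384
Total = €7,944.3288

€7,944.33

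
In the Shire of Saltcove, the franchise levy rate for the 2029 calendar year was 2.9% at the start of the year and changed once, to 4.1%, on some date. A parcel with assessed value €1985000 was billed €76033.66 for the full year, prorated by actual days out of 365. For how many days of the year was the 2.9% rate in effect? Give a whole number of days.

Let d = days at the first rate; then 365 − d days at the second rate.
€1985000 × [2.9%·d + 4.1%·(365−d)] / 365 = €76033.66
Solving gives d = 82, so the new rate took effect on 24 Mar 2029.

82 days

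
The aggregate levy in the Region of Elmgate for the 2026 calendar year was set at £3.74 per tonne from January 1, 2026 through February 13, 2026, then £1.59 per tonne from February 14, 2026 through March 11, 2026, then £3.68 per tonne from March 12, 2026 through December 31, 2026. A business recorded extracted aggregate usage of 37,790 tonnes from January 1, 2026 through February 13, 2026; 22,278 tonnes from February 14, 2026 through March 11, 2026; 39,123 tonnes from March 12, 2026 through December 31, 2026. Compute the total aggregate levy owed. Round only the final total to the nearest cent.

£320,729.26

January 1 – February 13, 2026: 37,790 tonnes at £3.74/tonne → £141,334.60
February 14 – March 11, 2026: 22,278 tonnes at £1.59/tonne → £35,422.02
March 12 – December 31, 2026: 39,123 tonnes at £3.68/tonne → £143,972.64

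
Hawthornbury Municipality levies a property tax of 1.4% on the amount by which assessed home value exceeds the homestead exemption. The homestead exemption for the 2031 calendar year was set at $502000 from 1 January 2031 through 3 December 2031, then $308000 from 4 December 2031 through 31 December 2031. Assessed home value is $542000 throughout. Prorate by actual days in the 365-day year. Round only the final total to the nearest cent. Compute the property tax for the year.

1 January – 3 December 2031: 337 days, exemption $502000 → ($542000 − $502000) × 1.4% × 337/365 = $517.0411
4 December – 31 December 2031: 28 days, exemption $308000 → ($542000 − $308000) × 1.4% × 28/365 = $251.3096
Total = $768.3507

$768.35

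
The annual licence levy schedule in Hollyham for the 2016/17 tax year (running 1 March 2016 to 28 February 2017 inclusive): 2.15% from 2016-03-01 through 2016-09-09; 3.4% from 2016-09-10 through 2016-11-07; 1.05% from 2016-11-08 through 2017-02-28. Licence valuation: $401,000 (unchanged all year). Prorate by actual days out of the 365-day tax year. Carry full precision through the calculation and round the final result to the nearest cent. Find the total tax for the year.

$8,066.14

2016-03-01 to 2016-09-09: 193 days at 2.15% → $401,000 × 2.15% × 193/365 = $4,558.7658
2016-09-10 to 2016-11-07: 59 days at 3.4% → $401,000 × 3.4% × 59/365 = $2,203.8521
2016-11-08 to 2017-02-28: 113 days at 1.05% → $401,000 × 1.05% × 113/365 = $1,303.5247
Total = $8,066.1425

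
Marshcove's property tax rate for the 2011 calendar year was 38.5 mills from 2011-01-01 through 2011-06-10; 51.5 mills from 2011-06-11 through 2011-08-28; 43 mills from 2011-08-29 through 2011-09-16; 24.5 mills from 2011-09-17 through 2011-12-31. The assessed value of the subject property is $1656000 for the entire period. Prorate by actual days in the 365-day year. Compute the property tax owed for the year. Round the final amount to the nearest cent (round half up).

$62070.51

2011-01-01 to 2011-06-10: 161 days at 38.5 mills → $1656000 × 3.85% × 161/365 = $28122.5096
2011-06-11 to 2011-08-28: 79 days at 51.5 mills → $1656000 × 5.15% × 79/365 = $18458.7288
2011-08-29 to 2011-09-16: 19 days at 43 mills → $1656000 × 4.3% × 19/365 = $3706.7178
2011-09-17 to 2011-12-31: 106 days at 24.5 mills → $1656000 × 2.45% × 106/365 = $11782.5534
Total = $62070.5096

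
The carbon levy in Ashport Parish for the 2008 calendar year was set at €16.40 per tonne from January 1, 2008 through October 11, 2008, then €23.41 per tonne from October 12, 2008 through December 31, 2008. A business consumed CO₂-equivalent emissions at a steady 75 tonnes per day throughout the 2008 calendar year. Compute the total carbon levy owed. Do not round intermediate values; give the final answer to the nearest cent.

January 1 – October 11, 2008: 285 days × 75 tonnes/day = 21,375 tonnes at €16.40/tonne → €350,550.00
October 12 – December 31, 2008: 81 days × 75 tonnes/day = 6,075 tonnes at €23.41/tonne → €142,215.75

€492,765.75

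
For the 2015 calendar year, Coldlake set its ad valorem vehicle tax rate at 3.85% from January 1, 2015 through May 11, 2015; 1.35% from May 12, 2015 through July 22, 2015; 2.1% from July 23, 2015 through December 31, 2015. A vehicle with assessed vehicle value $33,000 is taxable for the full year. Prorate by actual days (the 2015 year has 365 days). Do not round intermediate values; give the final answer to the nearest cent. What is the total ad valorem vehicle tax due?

$851.45

January 1 – May 11, 2015: 131 days at 3.85% → $33,000 × 3.85% × 131/365 = $455.9877
May 12 – July 22, 2015: 72 days at 1.35% → $33,000 × 1.35% × 72/365 = $87.8795
July 23 – December 31, 2015: 162 days at 2.1% → $33,000 × 2.1% × 162/365 = $307.5781
Total = $851.4452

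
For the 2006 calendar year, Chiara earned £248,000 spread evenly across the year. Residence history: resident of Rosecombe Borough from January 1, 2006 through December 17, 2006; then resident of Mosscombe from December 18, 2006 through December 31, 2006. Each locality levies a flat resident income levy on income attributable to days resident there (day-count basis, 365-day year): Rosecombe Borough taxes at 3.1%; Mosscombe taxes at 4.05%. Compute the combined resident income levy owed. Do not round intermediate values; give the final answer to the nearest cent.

£7,778.37

Rosecombe Borough, January 1 – December 17, 2006: 351 days → £248,000 × 3.1% × 351/365 = £7,393.1178
Mosscombe, December 18 – December 31, 2006: 14 days → £248,000 × 4.05% × 14/365 = £385.2493
Total = £7,778.3671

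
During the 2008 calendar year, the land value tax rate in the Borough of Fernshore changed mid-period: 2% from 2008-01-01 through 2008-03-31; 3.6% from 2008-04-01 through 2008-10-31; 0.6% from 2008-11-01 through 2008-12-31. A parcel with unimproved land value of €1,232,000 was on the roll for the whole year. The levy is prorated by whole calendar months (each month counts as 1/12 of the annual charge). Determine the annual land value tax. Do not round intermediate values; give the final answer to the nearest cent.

2008-01-01 to 2008-03-31: 3 months at 2% → €1,232,000 × 2% × 3/12 = €6,160.0000
2008-04-01 to 2008-10-31: 7 months at 3.6% → €1,232,000 × 3.6% × 7/12 = €25,872.0000
2008-11-01 to 2008-12-31: 2 months at 0.6% → €1,232,000 × 0.6% × 2/12 = €1,232.0000
Total = €33,264.0000

€33,264.00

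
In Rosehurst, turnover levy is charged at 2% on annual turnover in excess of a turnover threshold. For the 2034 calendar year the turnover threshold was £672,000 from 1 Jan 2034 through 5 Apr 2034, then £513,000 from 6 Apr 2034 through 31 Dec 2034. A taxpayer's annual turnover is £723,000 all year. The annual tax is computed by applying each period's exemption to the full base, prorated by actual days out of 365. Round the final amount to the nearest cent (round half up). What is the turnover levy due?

1 Jan – 5 Apr 2034: 95 days, exemption £672,000 → (£723,000 − £672,000) × 2% × 95/365 = £265.4795
6 Apr – 31 Dec 2034: 270 days, exemption £513,000 → (£723,000 − £513,000) × 2% × 270/365 = £3,106.8493
Total = £3,372.3288

£3,372.33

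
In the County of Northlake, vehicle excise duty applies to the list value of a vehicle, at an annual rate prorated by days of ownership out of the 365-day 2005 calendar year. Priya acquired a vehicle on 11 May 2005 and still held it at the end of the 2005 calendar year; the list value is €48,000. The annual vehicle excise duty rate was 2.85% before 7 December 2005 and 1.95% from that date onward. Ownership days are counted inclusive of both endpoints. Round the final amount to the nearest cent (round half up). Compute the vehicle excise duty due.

€851.18

11 May – 6 December 2005: 210 days at 2.85% → €48,000 × 2.85% × 210/365 = €787.0685
7 December – 31 December 2005: 25 days at 1.95% → €48,000 × 1.95% × 25/365 = €64.1096
Total = €851.1781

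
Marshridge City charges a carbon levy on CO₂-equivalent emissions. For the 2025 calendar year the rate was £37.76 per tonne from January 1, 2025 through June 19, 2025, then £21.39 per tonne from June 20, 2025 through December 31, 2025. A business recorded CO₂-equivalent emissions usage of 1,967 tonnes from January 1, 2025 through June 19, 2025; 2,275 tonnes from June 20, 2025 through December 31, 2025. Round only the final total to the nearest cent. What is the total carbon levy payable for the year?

January 1 – June 19, 2025: 1,967 tonnes at £37.76/tonne → £74,273.92
June 20 – December 31, 2025: 2,275 tonnes at £21.39/tonne → £48,662.25

£122,936.17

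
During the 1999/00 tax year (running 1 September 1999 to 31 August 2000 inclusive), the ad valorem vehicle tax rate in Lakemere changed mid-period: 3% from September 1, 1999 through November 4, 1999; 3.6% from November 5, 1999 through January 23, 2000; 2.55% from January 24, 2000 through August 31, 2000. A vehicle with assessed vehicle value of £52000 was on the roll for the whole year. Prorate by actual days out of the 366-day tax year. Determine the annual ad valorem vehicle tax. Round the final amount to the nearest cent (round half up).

September 1 – November 4, 1999: 65 days at 3% → £52000 × 3% × 65/366 = £277.0492
November 5, 1999 – January 23, 2000: 80 days at 3.6% → £52000 × 3.6% × 80/366 = £409.1803
January 24 – August 31, 2000: 221 days at 2.55% → £52000 × 2.55% × 221/366 = £800.6721
Total = £1486.9016

£1486.90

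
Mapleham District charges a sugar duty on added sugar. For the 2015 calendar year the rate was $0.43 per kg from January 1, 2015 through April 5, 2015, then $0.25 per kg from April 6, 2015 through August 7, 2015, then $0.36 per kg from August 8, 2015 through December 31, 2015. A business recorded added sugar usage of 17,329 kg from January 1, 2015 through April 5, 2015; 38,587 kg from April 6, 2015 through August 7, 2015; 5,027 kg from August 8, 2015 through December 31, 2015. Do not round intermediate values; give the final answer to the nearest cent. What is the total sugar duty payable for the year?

January 1 – April 5, 2015: 17,329 kg at $0.43/kg → $7,451.47
April 6 – August 7, 2015: 38,587 kg at $0.25/kg → $9,646.75
August 8 – December 31, 2015: 5,027 kg at $0.36/kg → $1,809.72

$18,907.94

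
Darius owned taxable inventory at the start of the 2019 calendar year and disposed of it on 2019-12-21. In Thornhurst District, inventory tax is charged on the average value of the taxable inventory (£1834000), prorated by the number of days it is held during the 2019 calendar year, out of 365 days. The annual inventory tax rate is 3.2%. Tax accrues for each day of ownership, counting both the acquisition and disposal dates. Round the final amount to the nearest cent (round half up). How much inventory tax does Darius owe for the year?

£57080.11

Days held (2019-01-01 to 2019-12-21): 355 out of 365
Tax = £1834000 × 3.2% × 355/365 = £57080.1096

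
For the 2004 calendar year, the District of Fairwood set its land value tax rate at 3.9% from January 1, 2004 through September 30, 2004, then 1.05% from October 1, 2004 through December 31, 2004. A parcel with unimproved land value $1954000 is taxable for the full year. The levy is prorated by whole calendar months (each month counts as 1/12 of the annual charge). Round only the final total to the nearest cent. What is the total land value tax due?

January 1 – September 30, 2004: 9 months at 3.9% → $1954000 × 3.9% × 9/12 = $57154.5000
October 1 – December 31, 2004: 3 months at 1.05% → $1954000 × 1.05% × 3/12 = $5129.2500
Total = $62283.7500

$62283.75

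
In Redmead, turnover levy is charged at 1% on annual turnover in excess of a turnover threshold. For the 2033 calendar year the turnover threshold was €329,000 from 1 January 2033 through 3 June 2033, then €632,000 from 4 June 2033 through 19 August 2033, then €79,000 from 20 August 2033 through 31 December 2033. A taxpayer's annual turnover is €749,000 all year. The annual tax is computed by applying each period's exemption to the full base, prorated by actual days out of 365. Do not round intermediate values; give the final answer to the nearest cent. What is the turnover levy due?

1 January – 3 June 2033: 154 days, exemption €329,000 → (€749,000 − €329,000) × 1% × 154/365 = €1,772.0548
4 June – 19 August 2033: 77 days, exemption €632,000 → (€749,000 − €632,000) × 1% × 77/365 = €246.8219
20 August – 31 December 2033: 134 days, exemption €79,000 → (€749,000 − €79,000) × 1% × 134/365 = €2,459.7260
Total = €4,478.6027

€4,478.60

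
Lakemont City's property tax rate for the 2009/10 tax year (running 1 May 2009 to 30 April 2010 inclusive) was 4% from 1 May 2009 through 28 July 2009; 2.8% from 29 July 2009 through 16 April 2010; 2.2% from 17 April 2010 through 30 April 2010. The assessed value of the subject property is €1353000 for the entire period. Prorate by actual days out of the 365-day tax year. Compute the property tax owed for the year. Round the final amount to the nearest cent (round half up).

1 May – 28 July 2009: 89 days at 4% → €1353000 × 4% × 89/365 = €13196.3836
29 July 2009 – 16 April 2010: 262 days at 2.8% → €1353000 × 2.8% × 262/365 = €27193.4466
17 April – 30 April 2010: 14 days at 2.2% → €1353000 × 2.2% × 14/365 = €1141.7096
Total = €41531.5397

€41531.54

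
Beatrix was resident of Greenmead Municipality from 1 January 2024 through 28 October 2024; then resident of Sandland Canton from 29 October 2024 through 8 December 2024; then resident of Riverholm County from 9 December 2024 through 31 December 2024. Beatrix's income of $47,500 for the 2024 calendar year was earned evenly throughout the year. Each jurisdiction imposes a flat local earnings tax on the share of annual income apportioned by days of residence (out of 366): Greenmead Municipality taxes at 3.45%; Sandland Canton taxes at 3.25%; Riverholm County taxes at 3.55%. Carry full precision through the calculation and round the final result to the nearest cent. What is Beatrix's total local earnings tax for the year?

$1,631.09

Greenmead Municipality, 1 January – 28 October 2024: 302 days → $47,500 × 3.45% × 302/366 = $1,352.1926
Sandland Canton, 29 October – 8 December 2024: 41 days → $47,500 × 3.25% × 41/366 = $172.9337
Riverholm County, 9 December – 31 December 2024: 23 days → $47,500 × 3.55% × 23/366 = $105.9665
Total = $1,631.0929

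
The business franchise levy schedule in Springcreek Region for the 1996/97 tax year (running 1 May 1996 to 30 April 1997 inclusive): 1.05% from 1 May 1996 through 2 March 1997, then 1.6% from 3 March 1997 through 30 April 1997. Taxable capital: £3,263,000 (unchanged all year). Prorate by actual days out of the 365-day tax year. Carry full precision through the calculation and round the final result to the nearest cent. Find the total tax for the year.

1 May 1996 – 2 March 1997: 306 days at 1.05% → £3,263,000 × 1.05% × 306/365 = £28,723.3397
3 March – 30 April 1997: 59 days at 1.6% → £3,263,000 × 1.6% × 59/365 = £8,439.1014
Total = £37,162.4411

£37,162.44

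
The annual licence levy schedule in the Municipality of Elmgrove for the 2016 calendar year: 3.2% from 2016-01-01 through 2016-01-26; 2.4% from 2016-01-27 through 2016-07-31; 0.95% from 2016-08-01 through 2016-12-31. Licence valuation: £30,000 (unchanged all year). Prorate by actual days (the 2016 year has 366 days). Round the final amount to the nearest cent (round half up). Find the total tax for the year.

£555.20

2016-01-01 to 2016-01-26: 26 days at 3.2% → £30,000 × 3.2% × 26/366 = £68.1967
2016-01-27 to 2016-07-31: 187 days at 2.4% → £30,000 × 2.4% × 187/366 = £367.8689
2016-08-01 to 2016-12-31: 153 days at 0.95% → £30,000 × 0.95% × 153/366 = £119.1393
Total = £555.2049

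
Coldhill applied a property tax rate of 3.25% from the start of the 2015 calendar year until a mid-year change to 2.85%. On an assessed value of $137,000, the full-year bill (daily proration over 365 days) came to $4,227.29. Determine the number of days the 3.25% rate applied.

215 days

Let d = days at the first rate; then 365 − d days at the second rate.
$137,000 × [3.25%·d + 2.85%·(365−d)] / 365 = $4,227.29
Solving gives d = 215, so the new rate took effect on 4 August 2015.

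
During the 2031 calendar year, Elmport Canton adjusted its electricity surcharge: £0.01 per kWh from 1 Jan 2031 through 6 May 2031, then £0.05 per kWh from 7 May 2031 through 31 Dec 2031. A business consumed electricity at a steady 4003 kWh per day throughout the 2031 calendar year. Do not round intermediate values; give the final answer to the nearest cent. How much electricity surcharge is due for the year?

£52879.63

1 Jan – 6 May 2031: 126 days × 4003 kWh/day = 504,378 kWh at £0.01/kWh → £5043.78
7 May – 31 Dec 2031: 239 days × 4003 kWh/day = 956,717 kWh at £0.05/kWh → £47835.85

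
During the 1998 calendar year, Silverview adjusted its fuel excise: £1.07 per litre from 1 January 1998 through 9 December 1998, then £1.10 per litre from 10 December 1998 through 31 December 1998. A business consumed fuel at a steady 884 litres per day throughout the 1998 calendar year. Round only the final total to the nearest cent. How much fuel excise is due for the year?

£345829.64

1 January – 9 December 1998: 343 days × 884 litres/day = 303,212 litres at £1.07/litre → £324436.84
10 December – 31 December 1998: 22 days × 884 litres/day = 19,448 litres at £1.10/litre → £21392.80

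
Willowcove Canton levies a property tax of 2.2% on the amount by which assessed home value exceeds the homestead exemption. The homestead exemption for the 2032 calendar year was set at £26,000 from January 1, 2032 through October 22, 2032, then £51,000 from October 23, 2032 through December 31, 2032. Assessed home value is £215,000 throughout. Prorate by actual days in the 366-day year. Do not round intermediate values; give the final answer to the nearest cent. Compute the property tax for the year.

January 1 – October 22, 2032: 296 days, exemption £26,000 → (£215,000 − £26,000) × 2.2% × 296/366 = £3,362.7541
October 23 – December 31, 2032: 70 days, exemption £51,000 → (£215,000 − £51,000) × 2.2% × 70/366 = £690.0546
Total = £4,052.8087

£4,052.81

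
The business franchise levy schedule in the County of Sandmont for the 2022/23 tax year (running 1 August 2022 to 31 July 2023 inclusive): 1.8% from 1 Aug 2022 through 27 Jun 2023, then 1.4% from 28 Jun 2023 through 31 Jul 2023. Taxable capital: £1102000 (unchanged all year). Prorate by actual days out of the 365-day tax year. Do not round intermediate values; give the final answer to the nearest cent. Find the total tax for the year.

£19425.39

1 Aug 2022 – 27 Jun 2023: 331 days at 1.8% → £1102000 × 1.8% × 331/365 = £17988.2630
28 Jun – 31 Jul 2023: 34 days at 1.4% → £1102000 × 1.4% × 34/365 = £1437.1288
Total = £19425.3918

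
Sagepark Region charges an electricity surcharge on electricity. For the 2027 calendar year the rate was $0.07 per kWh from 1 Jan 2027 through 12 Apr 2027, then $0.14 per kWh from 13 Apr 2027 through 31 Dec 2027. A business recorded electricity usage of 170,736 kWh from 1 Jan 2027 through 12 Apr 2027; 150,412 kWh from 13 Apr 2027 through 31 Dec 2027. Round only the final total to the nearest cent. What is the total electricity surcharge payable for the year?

1 Jan – 12 Apr 2027: 170,736 kWh at $0.07/kWh → $11,951.52
13 Apr – 31 Dec 2027: 150,412 kWh at $0.14/kWh → $21,057.68

$33,009.20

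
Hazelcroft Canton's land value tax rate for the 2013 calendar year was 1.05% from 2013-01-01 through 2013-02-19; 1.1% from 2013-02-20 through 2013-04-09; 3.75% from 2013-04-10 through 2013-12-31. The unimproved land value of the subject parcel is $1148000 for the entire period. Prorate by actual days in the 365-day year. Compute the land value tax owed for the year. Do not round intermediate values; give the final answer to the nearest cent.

$34719.92

2013-01-01 to 2013-02-19: 50 days at 1.05% → $1148000 × 1.05% × 50/365 = $1651.2329
2013-02-20 to 2013-04-09: 49 days at 1.1% → $1148000 × 1.1% × 49/365 = $1695.2658
2013-04-10 to 2013-12-31: 266 days at 3.75% → $1148000 × 3.75% × 266/365 = $31373.4247
Total = $34719.9233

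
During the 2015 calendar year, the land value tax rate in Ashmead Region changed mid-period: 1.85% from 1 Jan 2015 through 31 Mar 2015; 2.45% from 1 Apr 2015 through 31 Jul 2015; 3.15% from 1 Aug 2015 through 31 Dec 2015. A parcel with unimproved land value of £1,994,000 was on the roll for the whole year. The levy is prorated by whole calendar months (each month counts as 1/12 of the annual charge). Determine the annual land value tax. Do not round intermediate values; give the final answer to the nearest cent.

1 Jan – 31 Mar 2015: 3 months at 1.85% → £1,994,000 × 1.85% × 3/12 = £9,222.2500
1 Apr – 31 Jul 2015: 4 months at 2.45% → £1,994,000 × 2.45% × 4/12 = £16,284.3333
1 Aug – 31 Dec 2015: 5 months at 3.15% → £1,994,000 × 3.15% × 5/12 = £26,171.2500
Total = £51,677.8333

£51,677.83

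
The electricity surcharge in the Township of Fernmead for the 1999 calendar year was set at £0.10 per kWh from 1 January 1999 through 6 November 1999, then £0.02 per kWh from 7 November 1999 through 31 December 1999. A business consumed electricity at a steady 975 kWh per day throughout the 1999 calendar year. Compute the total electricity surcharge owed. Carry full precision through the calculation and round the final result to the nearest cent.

£31297.50

1 January – 6 November 1999: 310 days × 975 kWh/day = 302,250 kWh at £0.10/kWh → £30225.00
7 November – 31 December 1999: 55 days × 975 kWh/day = 53,625 kWh at £0.02/kWh → £1072.50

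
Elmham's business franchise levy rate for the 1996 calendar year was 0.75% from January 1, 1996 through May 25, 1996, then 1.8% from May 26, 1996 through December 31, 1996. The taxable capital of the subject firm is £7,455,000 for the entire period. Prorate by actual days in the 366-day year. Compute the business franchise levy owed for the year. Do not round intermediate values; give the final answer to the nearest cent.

January 1 – May 25, 1996: 146 days at 0.75% → £7,455,000 × 0.75% × 146/366 = £22,303.8934
May 26 – December 31, 1996: 220 days at 1.8% → £7,455,000 × 1.8% × 220/366 = £80,660.6557
Total = £102,964.5492

£102,964.55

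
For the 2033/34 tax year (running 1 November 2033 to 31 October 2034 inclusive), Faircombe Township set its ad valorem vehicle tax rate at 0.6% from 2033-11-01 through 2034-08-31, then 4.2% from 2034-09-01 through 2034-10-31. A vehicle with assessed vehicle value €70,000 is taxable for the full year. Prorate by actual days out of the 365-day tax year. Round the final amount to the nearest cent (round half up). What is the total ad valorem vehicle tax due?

€841.15

2033-11-01 to 2034-08-31: 304 days at 0.6% → €70,000 × 0.6% × 304/365 = €349.8082
2034-09-01 to 2034-10-31: 61 days at 4.2% → €70,000 × 4.2% × 61/365 = €491.3425
Total = €841.1507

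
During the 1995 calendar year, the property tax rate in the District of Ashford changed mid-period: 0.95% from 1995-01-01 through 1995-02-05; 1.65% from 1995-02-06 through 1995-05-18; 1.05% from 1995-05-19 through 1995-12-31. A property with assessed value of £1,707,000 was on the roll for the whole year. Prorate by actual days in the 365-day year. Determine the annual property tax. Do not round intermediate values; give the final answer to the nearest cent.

£20,617.29

1995-01-01 to 1995-02-05: 36 days at 0.95% → £1,707,000 × 0.95% × 36/365 = £1,599.4356
1995-02-06 to 1995-05-18: 102 days at 1.65% → £1,707,000 × 1.65% × 102/365 = £7,870.9068
1995-05-19 to 1995-12-31: 227 days at 1.05% → £1,707,000 × 1.05% × 227/365 = £11,146.9438
Total = £20,617.2863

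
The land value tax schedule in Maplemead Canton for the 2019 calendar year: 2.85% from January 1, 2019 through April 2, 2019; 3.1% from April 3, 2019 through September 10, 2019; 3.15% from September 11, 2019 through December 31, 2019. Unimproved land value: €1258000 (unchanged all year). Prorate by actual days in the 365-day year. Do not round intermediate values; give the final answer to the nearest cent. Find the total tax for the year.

€38398.30

January 1 – April 2, 2019: 92 days at 2.85% → €1258000 × 2.85% × 92/365 = €9036.9205
April 3 – September 10, 2019: 161 days at 3.1% → €1258000 × 3.1% × 161/365 = €17201.8575
September 11 – December 31, 2019: 112 days at 3.15% → €1258000 × 3.15% × 112/365 = €12159.5178
Total = €38398.2959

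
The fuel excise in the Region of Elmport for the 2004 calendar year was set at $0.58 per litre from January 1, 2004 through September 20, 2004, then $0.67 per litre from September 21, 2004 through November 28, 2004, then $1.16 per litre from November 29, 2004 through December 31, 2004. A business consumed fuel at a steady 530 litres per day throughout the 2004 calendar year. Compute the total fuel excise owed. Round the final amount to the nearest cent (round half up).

January 1 – September 20, 2004: 264 days × 530 litres/day = 139,920 litres at $0.58/litre → $81,153.60
September 21 – November 28, 2004: 69 days × 530 litres/day = 36,570 litres at $0.67/litre → $24,501.90
November 29 – December 31, 2004: 33 days × 530 litres/day = 17,490 litres at $1.16/litre → $20,288.40

$125,943.90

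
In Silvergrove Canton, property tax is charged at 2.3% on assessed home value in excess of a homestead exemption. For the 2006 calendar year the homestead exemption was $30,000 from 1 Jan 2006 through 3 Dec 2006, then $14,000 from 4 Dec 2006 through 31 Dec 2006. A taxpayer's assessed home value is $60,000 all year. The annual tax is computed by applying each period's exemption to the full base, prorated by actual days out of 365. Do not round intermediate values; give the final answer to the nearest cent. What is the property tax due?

$718.23

1 Jan – 3 Dec 2006: 337 days, exemption $30,000 → ($60,000 − $30,000) × 2.3% × 337/365 = $637.0685
4 Dec – 31 Dec 2006: 28 days, exemption $14,000 → ($60,000 − $14,000) × 2.3% × 28/365 = $81.1616
Total = $718.2301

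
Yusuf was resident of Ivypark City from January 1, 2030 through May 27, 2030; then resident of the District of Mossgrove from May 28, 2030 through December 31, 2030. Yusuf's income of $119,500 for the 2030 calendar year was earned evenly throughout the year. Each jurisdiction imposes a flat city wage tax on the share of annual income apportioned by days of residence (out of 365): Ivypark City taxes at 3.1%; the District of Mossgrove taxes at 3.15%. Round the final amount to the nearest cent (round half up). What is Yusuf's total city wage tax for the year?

$3,740.19

Ivypark City, January 1 – May 27, 2030: 147 days → $119,500 × 3.1% × 147/365 = $1,491.9493
The District of Mossgrove, May 28 – December 31, 2030: 218 days → $119,500 × 3.15% × 218/365 = $2,248.2370
Total = $3,740.1863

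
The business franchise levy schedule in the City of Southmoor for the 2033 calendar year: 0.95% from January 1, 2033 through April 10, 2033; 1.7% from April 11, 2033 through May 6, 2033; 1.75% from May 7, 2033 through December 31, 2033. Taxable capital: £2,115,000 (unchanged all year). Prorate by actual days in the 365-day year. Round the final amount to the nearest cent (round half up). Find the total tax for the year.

January 1 – April 10, 2033: 100 days at 0.95% → £2,115,000 × 0.95% × 100/365 = £5,504.7945
April 11 – May 6, 2033: 26 days at 1.7% → £2,115,000 × 1.7% × 26/365 = £2,561.1781
May 7 – December 31, 2033: 239 days at 1.75% → £2,115,000 × 1.75% × 239/365 = £24,235.5822
Total = £32,301.5548

£32,301.55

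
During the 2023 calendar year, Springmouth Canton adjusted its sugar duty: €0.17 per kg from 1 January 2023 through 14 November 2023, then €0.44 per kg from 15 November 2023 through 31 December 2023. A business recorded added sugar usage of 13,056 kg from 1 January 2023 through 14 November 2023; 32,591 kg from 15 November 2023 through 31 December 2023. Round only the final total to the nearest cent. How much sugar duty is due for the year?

€16,559.56

1 January – 14 November 2023: 13,056 kg at €0.17/kg → €2,219.52
15 November – 31 December 2023: 32,591 kg at €0.44/kg → €14,340.04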